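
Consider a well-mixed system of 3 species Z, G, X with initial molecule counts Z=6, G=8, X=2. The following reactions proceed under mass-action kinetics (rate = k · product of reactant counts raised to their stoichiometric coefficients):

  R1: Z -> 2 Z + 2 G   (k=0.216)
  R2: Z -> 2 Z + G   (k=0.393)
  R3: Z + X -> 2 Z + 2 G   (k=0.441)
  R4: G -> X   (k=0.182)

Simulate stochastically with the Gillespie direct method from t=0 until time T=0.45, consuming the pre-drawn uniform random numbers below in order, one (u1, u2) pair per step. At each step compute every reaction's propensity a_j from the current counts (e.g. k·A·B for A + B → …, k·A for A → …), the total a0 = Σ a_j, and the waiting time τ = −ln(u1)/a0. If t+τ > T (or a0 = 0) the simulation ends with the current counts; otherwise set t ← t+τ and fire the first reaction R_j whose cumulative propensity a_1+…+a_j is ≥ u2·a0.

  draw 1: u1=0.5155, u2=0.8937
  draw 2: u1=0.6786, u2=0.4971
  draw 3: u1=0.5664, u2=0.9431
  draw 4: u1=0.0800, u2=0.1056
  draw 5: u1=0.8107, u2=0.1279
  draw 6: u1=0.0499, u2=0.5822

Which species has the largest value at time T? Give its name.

Dominant species at T: G

t=0.000: Z=6 G=8 X=2
Draw 1: a1=1.296, a2=2.358, a3=5.292, a4=1.456, a0=10.402; τ=−ln(0.5155)/10.402=0.064 → t=0.064; u2·a0=0.8937·10.402=9.296; a1+…+a3=8.946 < 9.296 ≤ a1+…+a4=10.402 → R4 fires; Z=6 G=7 X=3
Draw 2: a1=1.296, a2=2.358, a3=7.938, a4=1.274, a0=12.866; τ=−ln(0.6786)/12.866=0.030 → t=0.094; u2·a0=0.4971·12.866=6.396; a1+a2=3.654 < 6.396 ≤ a1+…+a3=11.592 → R3 fires; Z=7 G=9 X=2
Draw 3: a1=1.512, a2=2.751, a3=6.174, a4=1.638, a0=12.075; τ=−ln(0.5664)/12.075=0.047 → t=0.141; u2·a0=0.9431·12.075=11.388; a1+…+a3=10.437 < 11.388 ≤ a1+…+a4=12.075 → R4 fires; Z=7 G=8 X=3
Draw 4: a1=1.512, a2=2.751, a3=9.261, a4=1.456, a0=14.980; τ=−ln(0.0800)/14.980=0.169 → t=0.310; u2·a0=0.1056·14.980=1.582; a1=1.512 < 1.582 ≤ a1+a2=4.263 → R2 fires; Z=8 G=9 X=3
Draw 5: a1=1.728, a2=3.144, a3=10.584, a4=1.638, a0=17.094; τ=−ln(0.8107)/17.094=0.012 → t=0.322; u2·a0=0.1279·17.094=2.186; a1=1.728 < 2.186 ≤ a1+a2=4.872 → R2 fires; Z=9 G=10 X=3
Draw 6: a1=1.944, a2=3.537, a3=11.907, a4=1.820, a0=19.208; τ=−ln(0.0499)/19.208=0.156 → t=0.478 > T=0.45: stop.
At T=0.45: Z=9 G=10 X=3; the largest is G.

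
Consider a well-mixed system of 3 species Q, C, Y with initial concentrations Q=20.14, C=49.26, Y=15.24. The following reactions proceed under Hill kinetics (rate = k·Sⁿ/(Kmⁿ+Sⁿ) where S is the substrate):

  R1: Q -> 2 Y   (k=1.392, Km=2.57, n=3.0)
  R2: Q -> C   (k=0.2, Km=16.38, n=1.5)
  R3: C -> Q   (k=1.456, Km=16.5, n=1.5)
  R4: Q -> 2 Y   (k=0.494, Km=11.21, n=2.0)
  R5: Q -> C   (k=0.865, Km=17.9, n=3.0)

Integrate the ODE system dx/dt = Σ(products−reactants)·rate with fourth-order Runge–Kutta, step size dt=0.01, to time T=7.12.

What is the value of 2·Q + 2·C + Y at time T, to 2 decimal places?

Check how each reaction changes W = 2·Q + 2·C + Y (weight of products minus weight of reactants):
R1: Q -> 2 Y: (1·2) − (2·1) = 2 − 2 = 0
R2: Q -> C: (2·1) − (2·1) = 2 − 2 = 0
R3: C -> Q: (2·1) − (2·1) = 2 − 2 = 0
R4: Q -> 2 Y: (1·2) − (2·1) = 2 − 2 = 0
R5: Q -> C: (2·1) − (2·1) = 2 − 2 = 0
Every reaction leaves W unchanged, so W is conserved and no simulation is needed: W(T) = W(0) = 2·20.14 + 2·49.26 + 15.24 = 154.04

Value at T = 154.04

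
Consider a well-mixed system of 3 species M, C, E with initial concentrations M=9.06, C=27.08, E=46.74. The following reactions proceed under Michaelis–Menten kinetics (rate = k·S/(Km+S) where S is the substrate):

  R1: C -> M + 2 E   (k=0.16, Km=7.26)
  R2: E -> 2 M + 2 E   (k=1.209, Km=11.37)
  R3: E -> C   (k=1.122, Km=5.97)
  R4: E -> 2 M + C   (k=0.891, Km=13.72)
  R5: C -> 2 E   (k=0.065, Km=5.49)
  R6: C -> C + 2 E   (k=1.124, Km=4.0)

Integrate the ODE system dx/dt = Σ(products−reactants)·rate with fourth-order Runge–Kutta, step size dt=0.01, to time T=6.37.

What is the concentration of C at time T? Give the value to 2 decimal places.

RK4 with dt=0.01: 637 steps to T=6.37. Trajectory (selected grid times):
t=0.00: M=9.06 C=27.08 E=46.74
t=0.71: M=11.51 C=28.15 E=47.89
t=1.42: M=13.98 C=29.22 E=49.04
t=2.12: M=16.43 C=30.28 E=50.18
t=2.83: M=18.92 C=31.36 E=51.35
t=3.54: M=21.42 C=32.45 E=52.52
t=4.25: M=23.93 C=33.53 E=53.69
t=4.95: M=26.42 C=34.61 E=54.86
t=5.66: M=28.95 C=35.70 E=56.05
t=6.37: M=31.49 C=36.79 E=57.24
Read off C at T=6.37: 36.79

C at T = 36.79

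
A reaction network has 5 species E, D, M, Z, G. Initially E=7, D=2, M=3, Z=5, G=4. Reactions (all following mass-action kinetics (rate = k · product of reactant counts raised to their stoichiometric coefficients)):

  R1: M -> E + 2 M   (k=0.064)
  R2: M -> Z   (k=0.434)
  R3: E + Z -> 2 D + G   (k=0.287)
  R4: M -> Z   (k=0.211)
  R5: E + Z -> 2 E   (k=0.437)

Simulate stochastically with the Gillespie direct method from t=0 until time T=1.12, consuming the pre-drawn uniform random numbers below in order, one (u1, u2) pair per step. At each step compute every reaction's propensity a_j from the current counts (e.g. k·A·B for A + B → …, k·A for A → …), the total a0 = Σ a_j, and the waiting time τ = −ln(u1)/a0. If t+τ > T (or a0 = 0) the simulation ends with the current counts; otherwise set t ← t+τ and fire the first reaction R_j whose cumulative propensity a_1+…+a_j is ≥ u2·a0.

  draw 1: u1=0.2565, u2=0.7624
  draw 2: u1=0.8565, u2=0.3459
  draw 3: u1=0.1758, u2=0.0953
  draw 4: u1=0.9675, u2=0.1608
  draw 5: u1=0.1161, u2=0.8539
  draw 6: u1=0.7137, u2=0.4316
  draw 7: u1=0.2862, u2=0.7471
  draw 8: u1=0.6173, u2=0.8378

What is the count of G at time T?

G at T = 7

t=0.000: E=7 D=2 M=3 Z=5 G=4
Draw 1: a1=0.192, a2=1.302, a3=10.045, a4=0.633, a5=15.295, a0=27.467; τ=−ln(0.2565)/27.467=0.050 → t=0.050; u2·a0=0.7624·27.467=20.941; a1+…+a4=12.172 < 20.941 ≤ a1+…+a5=27.467 → R5 fires; E=8 D=2 M=3 Z=4 G=4
Draw 2: a1=0.192, a2=1.302, a3=9.184, a4=0.633, a5=13.984, a0=25.295; τ=−ln(0.8565)/25.295=0.006 → t=0.056; u2·a0=0.3459·25.295=8.750; a1+a2=1.494 < 8.750 ≤ a1+…+a3=10.678 → R3 fires; E=7 D=4 M=3 Z=3 G=5
Draw 3: a1=0.192, a2=1.302, a3=6.027, a4=0.633, a5=9.177, a0=17.331; τ=−ln(0.1758)/17.331=0.100 → t=0.156; u2·a0=0.0953·17.331=1.652; a1+a2=1.494 < 1.652 ≤ a1+…+a3=7.521 → R3 fires; E=6 D=6 M=3 Z=2 G=6
Draw 4: a1=0.192, a2=1.302, a3=3.444, a4=0.633, a5=5.244, a0=10.815; τ=−ln(0.9675)/10.815=0.003 → t=0.159; u2·a0=0.1608·10.815=1.739; a1+a2=1.494 < 1.739 ≤ a1+…+a3=4.938 → R3 fires; E=5 D=8 M=3 Z=1 G=7
Draw 5: a1=0.192, a2=1.302, a3=1.435, a4=0.633, a5=2.185, a0=5.747; τ=−ln(0.1161)/5.747=0.375 → t=0.534; u2·a0=0.8539·5.747=4.907; a1+…+a4=3.562 < 4.907 ≤ a1+…+a5=5.747 → R5 fires; E=6 D=8 M=3 Z=0 G=7
Draw 6: a1=0.192, a2=1.302, a3=0.000, a4=0.633, a5=0.000, a0=2.127; τ=−ln(0.7137)/2.127=0.159 → t=0.692; u2·a0=0.4316·2.127=0.918; a1=0.192 < 0.918 ≤ a1+a2=1.494 → R2 fires; E=6 D=8 M=2 Z=1 G=7
Draw 7: a1=0.128, a2=0.868, a3=1.722, a4=0.422, a5=2.622, a0=5.762; τ=−ln(0.2862)/5.762=0.217 → t=0.909; u2·a0=0.7471·5.762=4.305; a1+…+a4=3.140 < 4.305 ≤ a1+…+a5=5.762 → R5 fires; E=7 D=8 M=2 Z=0 G=7
Draw 8: a1=0.128, a2=0.868, a3=0.000, a4=0.422, a5=0.000, a0=1.418; τ=−ln(0.6173)/1.418=0.340 → t=1.250 > T=1.12: stop.
Read off G at T=1.12: 7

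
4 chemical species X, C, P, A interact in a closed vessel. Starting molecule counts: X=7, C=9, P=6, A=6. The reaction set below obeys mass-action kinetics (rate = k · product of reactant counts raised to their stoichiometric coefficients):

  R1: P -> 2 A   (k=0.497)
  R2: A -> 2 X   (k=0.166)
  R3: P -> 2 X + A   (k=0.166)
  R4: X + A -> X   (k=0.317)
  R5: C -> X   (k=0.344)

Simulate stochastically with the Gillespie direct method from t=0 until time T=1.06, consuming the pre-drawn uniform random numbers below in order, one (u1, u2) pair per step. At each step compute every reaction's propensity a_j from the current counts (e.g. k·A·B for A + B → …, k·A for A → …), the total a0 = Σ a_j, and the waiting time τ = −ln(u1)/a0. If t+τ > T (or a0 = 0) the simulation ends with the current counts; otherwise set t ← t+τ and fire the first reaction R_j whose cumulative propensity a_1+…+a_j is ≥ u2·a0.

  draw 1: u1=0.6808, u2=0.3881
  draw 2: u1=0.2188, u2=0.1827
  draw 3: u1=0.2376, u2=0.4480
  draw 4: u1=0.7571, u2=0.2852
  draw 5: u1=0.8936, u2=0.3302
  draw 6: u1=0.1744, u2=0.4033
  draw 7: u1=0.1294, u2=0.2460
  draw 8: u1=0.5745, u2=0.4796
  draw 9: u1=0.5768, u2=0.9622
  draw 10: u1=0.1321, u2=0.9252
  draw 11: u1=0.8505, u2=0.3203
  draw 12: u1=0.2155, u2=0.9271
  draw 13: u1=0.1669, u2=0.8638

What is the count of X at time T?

t=0.000: X=7 C=9 P=6 A=6
Draw 1: a1=2.982, a2=0.996, a3=0.996, a4=13.314, a5=3.096, a0=21.384; τ=−ln(0.6808)/21.384=0.018 → t=0.018; u2·a0=0.3881·21.384=8.299; a1+…+a3=4.974 < 8.299 ≤ a1+…+a4=18.288 → R4 fires; X=7 C=9 P=6 A=5
Draw 2: a1=2.982, a2=0.830, a3=0.996, a4=11.095, a5=3.096, a0=18.999; τ=−ln(0.2188)/18.999=0.080 → t=0.098; u2·a0=0.1827·18.999=3.471; a1=2.982 < 3.471 ≤ a1+a2=3.812 → R2 fires; X=9 C=9 P=6 A=4
Draw 3: a1=2.982, a2=0.664, a3=0.996, a4=11.412, a5=3.096, a0=19.150; τ=−ln(0.2376)/19.150=0.075 → t=0.173; u2·a0=0.4480·19.150=8.579; a1+…+a3=4.642 < 8.579 ≤ a1+…+a4=16.054 → R4 fires; X=9 C=9 P=6 A=3
Draw 4: a1=2.982, a2=0.498, a3=0.996, a4=8.559, a5=3.096, a0=16.131; τ=−ln(0.7571)/16.131=0.017 → t=0.190; u2·a0=0.2852·16.131=4.601; a1+…+a3=4.476 < 4.601 ≤ a1+…+a4=13.035 → R4 fires; X=9 C=9 P=6 A=2
Draw 5: a1=2.982, a2=0.332, a3=0.996, a4=5.706, a5=3.096, a0=13.112; τ=−ln(0.8936)/13.112=0.009 → t=0.199; u2·a0=0.3302·13.112=4.330; a1+…+a3=4.310 < 4.330 ≤ a1+…+a4=10.016 → R4 fires; X=9 C=9 P=6 A=1
Draw 6: a1=2.982, a2=0.166, a3=0.996, a4=2.853, a5=3.096, a0=10.093; τ=−ln(0.1744)/10.093=0.173 → t=0.372; u2·a0=0.4033·10.093=4.071; a1+a2=3.148 < 4.071 ≤ a1+…+a3=4.144 → R3 fires; X=11 C=9 P=5 A=2
Draw 7: a1=2.485, a2=0.332, a3=0.830, a4=6.974, a5=3.096, a0=13.717; τ=−ln(0.1294)/13.717=0.149 → t=0.521; u2·a0=0.2460·13.717=3.374; a1+a2=2.817 < 3.374 ≤ a1+…+a3=3.647 → R3 fires; X=13 C=9 P=4 A=3
Draw 8: a1=1.988, a2=0.498, a3=0.664, a4=12.363, a5=3.096, a0=18.609; τ=−ln(0.5745)/18.609=0.030 → t=0.551; u2·a0=0.4796·18.609=8.925; a1+…+a3=3.150 < 8.925 ≤ a1+…+a4=15.513 → R4 fires; X=13 C=9 P=4 A=2
Draw 9: a1=1.988, a2=0.332, a3=0.664, a4=8.242, a5=3.096, a0=14.322; τ=−ln(0.5768)/14.322=0.038 → t=0.589; u2·a0=0.9622·14.322=13.781; a1+…+a4=11.226 < 13.781 ≤ a1+…+a5=14.322 → R5 fires; X=14 C=8 P=4 A=2
Draw 10: a1=1.988, a2=0.332, a3=0.664, a4=8.876, a5=2.752, a0=14.612; τ=−ln(0.1321)/14.612=0.139 → t=0.728; u2·a0=0.9252·14.612=13.519; a1+…+a4=11.860 < 13.519 ≤ a1+…+a5=14.612 → R5 fires; X=15 C=7 P=4 A=2
Draw 11: a1=1.988, a2=0.332, a3=0.664, a4=9.510, a5=2.408, a0=14.902; τ=−ln(0.8505)/14.902=0.011 → t=0.739; u2·a0=0.3203·14.902=4.773; a1+…+a3=2.984 < 4.773 ≤ a1+…+a4=12.494 → R4 fires; X=15 C=7 P=4 A=1
Draw 12: a1=1.988, a2=0.166, a3=0.664, a4=4.755, a5=2.408, a0=9.981; τ=−ln(0.2155)/9.981=0.154 → t=0.892; u2·a0=0.9271·9.981=9.253; a1+…+a4=7.573 < 9.253 ≤ a1+…+a5=9.981 → R5 fires; X=16 C=6 P=4 A=1
Draw 13: a1=1.988, a2=0.166, a3=0.664, a4=5.072, a5=2.064, a0=9.954; τ=−ln(0.1669)/9.954=0.180 → t=1.072 > T=1.06: stop.
Read off X at T=1.06: 16

X at T = 16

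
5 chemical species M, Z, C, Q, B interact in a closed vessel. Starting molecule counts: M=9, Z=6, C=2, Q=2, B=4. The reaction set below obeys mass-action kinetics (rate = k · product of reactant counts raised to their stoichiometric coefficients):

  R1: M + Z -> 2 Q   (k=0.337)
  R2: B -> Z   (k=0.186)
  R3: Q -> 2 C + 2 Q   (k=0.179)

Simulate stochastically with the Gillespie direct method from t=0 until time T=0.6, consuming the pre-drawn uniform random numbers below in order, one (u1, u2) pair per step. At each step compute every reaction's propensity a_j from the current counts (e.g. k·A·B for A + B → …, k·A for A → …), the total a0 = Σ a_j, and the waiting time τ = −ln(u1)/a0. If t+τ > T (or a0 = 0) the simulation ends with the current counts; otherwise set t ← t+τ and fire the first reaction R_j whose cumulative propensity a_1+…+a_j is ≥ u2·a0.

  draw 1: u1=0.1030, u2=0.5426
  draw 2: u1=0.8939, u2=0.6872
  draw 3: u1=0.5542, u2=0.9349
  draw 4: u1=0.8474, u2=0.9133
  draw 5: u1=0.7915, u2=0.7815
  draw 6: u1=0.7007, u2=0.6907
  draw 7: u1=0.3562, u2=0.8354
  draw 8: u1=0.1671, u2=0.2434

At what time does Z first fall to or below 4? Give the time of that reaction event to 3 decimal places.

Threshold first reached at t = 0.125

t=0.000: M=9 Z=6 C=2 Q=2 B=4
Draw 1: a1=18.198, a2=0.744, a3=0.358, a0=19.300; τ=−ln(0.1030)/19.300=0.118 → t=0.118; u2·a0=0.5426·19.300=10.472 ≤ a1=18.198 → R1 fires; M=8 Z=5 C=2 Q=4 B=4
Draw 2: a1=13.480, a2=0.744, a3=0.716, a0=14.940; τ=−ln(0.8939)/14.940=0.008 → t=0.125; u2·a0=0.6872·14.940=10.267 ≤ a1=13.480 → R1 fires; M=7 Z=4 C=2 Q=6 B=4
Draw 3: a1=9.436, a2=0.744, a3=1.074, a0=11.254; τ=−ln(0.5542)/11.254=0.052 → t=0.178; u2·a0=0.9349·11.254=10.521; a1+a2=10.180 < 10.521 ≤ a1+…+a3=11.254 → R3 fires; M=7 Z=4 C=4 Q=7 B=4
Draw 4: a1=9.436, a2=0.744, a3=1.253, a0=11.433; τ=−ln(0.8474)/11.433=0.014 → t=0.192; u2·a0=0.9133·11.433=10.442; a1+a2=10.180 < 10.442 ≤ a1+…+a3=11.433 → R3 fires; M=7 Z=4 C=6 Q=8 B=4
Draw 5: a1=9.436, a2=0.744, a3=1.432, a0=11.612; τ=−ln(0.7915)/11.612=0.020 → t=0.212; u2·a0=0.7815·11.612=9.075 ≤ a1=9.436 → R1 fires; M=6 Z=3 C=6 Q=10 B=4
Draw 6: a1=6.066, a2=0.744, a3=1.790, a0=8.600; τ=−ln(0.7007)/8.600=0.041 → t=0.254; u2·a0=0.6907·8.600=5.940 ≤ a1=6.066 → R1 fires; M=5 Z=2 C=6 Q=12 B=4
Draw 7: a1=3.370, a2=0.744, a3=2.148, a0=6.262; τ=−ln(0.3562)/6.262=0.165 → t=0.419; u2·a0=0.8354·6.262=5.231; a1+a2=4.114 < 5.231 ≤ a1+…+a3=6.262 → R3 fires; M=5 Z=2 C=8 Q=13 B=4
Draw 8: a1=3.370, a2=0.744, a3=2.327, a0=6.441; τ=−ln(0.1671)/6.441=0.278 → t=0.696 > T=0.6: stop.
Z first becomes ≤ 4 when it reaches 4 at the event at t=0.125.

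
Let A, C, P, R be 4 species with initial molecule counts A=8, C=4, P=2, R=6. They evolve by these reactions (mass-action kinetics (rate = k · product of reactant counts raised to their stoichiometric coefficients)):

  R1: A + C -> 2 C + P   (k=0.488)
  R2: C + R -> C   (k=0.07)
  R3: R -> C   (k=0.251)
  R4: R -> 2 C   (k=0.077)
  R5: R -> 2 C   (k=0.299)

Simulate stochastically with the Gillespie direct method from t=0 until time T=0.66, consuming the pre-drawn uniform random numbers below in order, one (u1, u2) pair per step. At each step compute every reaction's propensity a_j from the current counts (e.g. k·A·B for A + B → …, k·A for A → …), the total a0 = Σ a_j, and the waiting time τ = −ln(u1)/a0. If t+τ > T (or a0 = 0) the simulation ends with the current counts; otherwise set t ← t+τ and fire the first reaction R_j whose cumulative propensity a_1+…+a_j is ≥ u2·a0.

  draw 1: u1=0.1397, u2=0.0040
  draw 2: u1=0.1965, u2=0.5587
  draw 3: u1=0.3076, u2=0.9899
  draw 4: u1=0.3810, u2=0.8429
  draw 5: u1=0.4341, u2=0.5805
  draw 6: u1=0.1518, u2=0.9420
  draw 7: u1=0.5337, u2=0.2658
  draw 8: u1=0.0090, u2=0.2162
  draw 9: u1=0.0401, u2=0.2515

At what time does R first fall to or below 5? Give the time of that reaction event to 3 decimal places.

t=0.000: A=8 C=4 P=2 R=6
Draw 1: a1=15.616, a2=1.680, a3=1.506, a4=0.462, a5=1.794, a0=21.058; τ=−ln(0.1397)/21.058=0.093 → t=0.093; u2·a0=0.0040·21.058=0.084 ≤ a1=15.616 → R1 fires; A=7 C=5 P=3 R=6
Draw 2: a1=17.080, a2=2.100, a3=1.506, a4=0.462, a5=1.794, a0=22.942; τ=−ln(0.1965)/22.942=0.071 → t=0.164; u2·a0=0.5587·22.942=12.818 ≤ a1=17.080 → R1 fires; A=6 C=6 P=4 R=6
Draw 3: a1=17.568, a2=2.520, a3=1.506, a4=0.462, a5=1.794, a0=23.850; τ=−ln(0.3076)/23.850=0.049 → t=0.214; u2·a0=0.9899·23.850=23.609; a1+…+a4=22.056 < 23.609 ≤ a1+…+a5=23.850 → R5 fires; A=6 C=8 P=4 R=5
Draw 4: a1=23.424, a2=2.800, a3=1.255, a4=0.385, a5=1.495, a0=29.359; τ=−ln(0.3810)/29.359=0.033 → t=0.247; u2·a0=0.8429·29.359=24.747; a1=23.424 < 24.747 ≤ a1+a2=26.224 → R2 fires; A=6 C=8 P=4 R=4
Draw 5: a1=23.424, a2=2.240, a3=1.004, a4=0.308, a5=1.196, a0=28.172; τ=−ln(0.4341)/28.172=0.030 → t=0.276; u2·a0=0.5805·28.172=16.354 ≤ a1=23.424 → R1 fires; A=5 C=9 P=5 R=4
Draw 6: a1=21.960, a2=2.520, a3=1.004, a4=0.308, a5=1.196, a0=26.988; τ=−ln(0.1518)/26.988=0.070 → t=0.346; u2·a0=0.9420·26.988=25.423; a1+a2=24.480 < 25.423 ≤ a1+…+a3=25.484 → R3 fires; A=5 C=10 P=5 R=3
Draw 7: a1=24.400, a2=2.100, a3=0.753, a4=0.231, a5=0.897, a0=28.381; τ=−ln(0.5337)/28.381=0.022 → t=0.368; u2·a0=0.2658·28.381=7.544 ≤ a1=24.400 → R1 fires; A=4 C=11 P=6 R=3
Draw 8: a1=21.472, a2=2.310, a3=0.753, a4=0.231, a5=0.897, a0=25.663; τ=−ln(0.0090)/25.663=0.184 → t=0.552; u2·a0=0.2162·25.663=5.548 ≤ a1=21.472 → R1 fires; A=3 C=12 P=7 R=3
Draw 9: a1=17.568, a2=2.520, a3=0.753, a4=0.231, a5=0.897, a0=21.969; τ=−ln(0.0401)/21.969=0.146 → t=0.698 > T=0.66: stop.
R first becomes ≤ 5 when it reaches 5 at the event at t=0.214.

Threshold first reached at t = 0.214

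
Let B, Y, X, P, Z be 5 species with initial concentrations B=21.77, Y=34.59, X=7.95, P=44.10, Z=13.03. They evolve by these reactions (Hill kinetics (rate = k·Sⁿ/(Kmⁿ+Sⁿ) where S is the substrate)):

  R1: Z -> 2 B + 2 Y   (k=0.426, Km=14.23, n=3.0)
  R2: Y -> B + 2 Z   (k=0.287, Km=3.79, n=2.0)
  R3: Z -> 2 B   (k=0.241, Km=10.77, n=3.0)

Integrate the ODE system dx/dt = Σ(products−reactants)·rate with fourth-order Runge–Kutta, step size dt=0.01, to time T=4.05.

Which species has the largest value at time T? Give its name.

RK4 with dt=0.01: 405 steps to T=4.05. Trajectory (selected grid times):
t=0.00: B=21.77 Y=34.59 X=7.95 P=44.10 Z=13.03
t=0.45: B=22.20 Y=34.63 X=7.95 P=44.10 Z=13.13
t=0.90: B=22.64 Y=34.67 X=7.95 P=44.10 Z=13.23
t=1.35: B=23.08 Y=34.72 X=7.95 P=44.10 Z=13.33
t=1.80: B=23.53 Y=34.76 X=7.95 P=44.10 Z=13.43
t=2.25: B=23.97 Y=34.81 X=7.95 P=44.10 Z=13.52
t=2.70: B=24.43 Y=34.86 X=7.95 P=44.10 Z=13.62
t=3.15: B=24.88 Y=34.91 X=7.95 P=44.10 Z=13.71
t=3.60: B=25.33 Y=34.97 X=7.95 P=44.10 Z=13.80
t=4.05: B=25.79 Y=35.02 X=7.95 P=44.10 Z=13.89
At T=4.05: B=25.79 Y=35.02 X=7.95 P=44.10 Z=13.89; the largest is P.

Dominant species at T: P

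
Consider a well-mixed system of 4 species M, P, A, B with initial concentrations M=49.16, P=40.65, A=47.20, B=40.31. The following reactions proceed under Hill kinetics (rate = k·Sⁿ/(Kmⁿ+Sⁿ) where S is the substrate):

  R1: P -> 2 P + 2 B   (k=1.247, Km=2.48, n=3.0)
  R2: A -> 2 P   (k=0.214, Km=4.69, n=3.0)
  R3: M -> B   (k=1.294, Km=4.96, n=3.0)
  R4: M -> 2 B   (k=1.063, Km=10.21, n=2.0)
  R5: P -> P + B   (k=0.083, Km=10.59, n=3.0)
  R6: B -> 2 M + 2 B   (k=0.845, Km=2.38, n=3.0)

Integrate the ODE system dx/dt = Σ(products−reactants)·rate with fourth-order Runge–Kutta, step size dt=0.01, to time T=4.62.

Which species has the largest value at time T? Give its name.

RK4 with dt=0.01: 462 steps to T=4.62. Trajectory (selected grid times):
t=0.00: M=49.16 P=40.65 A=47.20 B=40.31
t=0.51: M=48.84 P=41.50 A=47.09 B=43.75
t=1.03: M=48.52 P=42.37 A=46.98 B=47.26
t=1.54: M=48.20 P=43.23 A=46.87 B=50.70
t=2.05: M=47.89 P=44.08 A=46.76 B=54.14
t=2.57: M=47.57 P=44.95 A=46.65 B=57.65
t=3.08: M=47.25 P=45.81 A=46.54 B=61.09
t=3.59: M=46.93 P=46.66 A=46.43 B=64.53
t=4.11: M=46.61 P=47.53 A=46.32 B=68.04
t=4.62: M=46.30 P=48.39 A=46.21 B=71.48
At T=4.62: M=46.30 P=48.39 A=46.21 B=71.48; the largest is B.

Dominant species at T: B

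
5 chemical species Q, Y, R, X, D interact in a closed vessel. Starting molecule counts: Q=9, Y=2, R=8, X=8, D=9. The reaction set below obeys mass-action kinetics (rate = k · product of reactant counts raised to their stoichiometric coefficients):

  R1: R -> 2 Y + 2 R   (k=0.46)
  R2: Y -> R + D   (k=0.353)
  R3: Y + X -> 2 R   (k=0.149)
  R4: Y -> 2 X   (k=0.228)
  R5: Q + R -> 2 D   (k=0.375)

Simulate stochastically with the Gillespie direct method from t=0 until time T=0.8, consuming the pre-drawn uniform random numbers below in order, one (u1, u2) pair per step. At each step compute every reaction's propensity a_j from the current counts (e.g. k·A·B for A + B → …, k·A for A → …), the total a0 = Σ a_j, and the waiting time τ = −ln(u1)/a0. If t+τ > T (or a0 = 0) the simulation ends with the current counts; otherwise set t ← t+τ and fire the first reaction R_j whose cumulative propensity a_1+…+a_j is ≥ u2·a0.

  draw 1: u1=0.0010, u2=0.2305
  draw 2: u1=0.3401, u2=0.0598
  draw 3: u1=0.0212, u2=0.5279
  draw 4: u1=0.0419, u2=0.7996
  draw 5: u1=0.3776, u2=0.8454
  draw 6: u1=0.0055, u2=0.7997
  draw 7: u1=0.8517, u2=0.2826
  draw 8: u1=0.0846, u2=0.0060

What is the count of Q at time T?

t=0.000: Q=9 Y=2 R=8 X=8 D=9
Draw 1: a1=3.680, a2=0.706, a3=2.384, a4=0.456, a5=27.000, a0=34.226; τ=−ln(0.0010)/34.226=0.202 → t=0.202; u2·a0=0.2305·34.226=7.889; a1+…+a4=7.226 < 7.889 ≤ a1+…+a5=34.226 → R5 fires; Q=8 Y=2 R=7 X=8 D=11
Draw 2: a1=3.220, a2=0.706, a3=2.384, a4=0.456, a5=21.000, a0=27.766; τ=−ln(0.3401)/27.766=0.039 → t=0.241; u2·a0=0.0598·27.766=1.660 ≤ a1=3.220 → R1 fires; Q=8 Y=4 R=8 X=8 D=11
Draw 3: a1=3.680, a2=1.412, a3=4.768, a4=0.912, a5=24.000, a0=34.772; τ=−ln(0.0212)/34.772=0.111 → t=0.351; u2·a0=0.5279·34.772=18.356; a1+…+a4=10.772 < 18.356 ≤ a1+…+a5=34.772 → R5 fires; Q=7 Y=4 R=7 X=8 D=13
Draw 4: a1=3.220, a2=1.412, a3=4.768, a4=0.912, a5=18.375, a0=28.687; τ=−ln(0.0419)/28.687=0.111 → t=0.462; u2·a0=0.7996·28.687=22.938; a1+…+a4=10.312 < 22.938 ≤ a1+…+a5=28.687 → R5 fires; Q=6 Y=4 R=6 X=8 D=15
Draw 5: a1=2.760, a2=1.412, a3=4.768, a4=0.912, a5=13.500, a0=23.352; τ=−ln(0.3776)/23.352=0.042 → t=0.504; u2·a0=0.8454·23.352=19.742; a1+…+a4=9.852 < 19.742 ≤ a1+…+a5=23.352 → R5 fires; Q=5 Y=4 R=5 X=8 D=17
Draw 6: a1=2.300, a2=1.412, a3=4.768, a4=0.912, a5=9.375, a0=18.767; τ=−ln(0.0055)/18.767=0.277 → t=0.781; u2·a0=0.7997·18.767=15.008; a1+…+a4=9.392 < 15.008 ≤ a1+…+a5=18.767 → R5 fires; Q=4 Y=4 R=4 X=8 D=19
Draw 7: a1=1.840, a2=1.412, a3=4.768, a4=0.912, a5=6.000, a0=14.932; τ=−ln(0.8517)/14.932=0.011 → t=0.792; u2·a0=0.2826·14.932=4.220; a1+a2=3.252 < 4.220 ≤ a1+…+a3=8.020 → R3 fires; Q=4 Y=3 R=6 X=7 D=19
Draw 8: a1=2.760, a2=1.059, a3=3.129, a4=0.684, a5=9.000, a0=16.632; τ=−ln(0.0846)/16.632=0.148 → t=0.940 > T=0.8: stop.
Read off Q at T=0.8: 4

Q at T = 4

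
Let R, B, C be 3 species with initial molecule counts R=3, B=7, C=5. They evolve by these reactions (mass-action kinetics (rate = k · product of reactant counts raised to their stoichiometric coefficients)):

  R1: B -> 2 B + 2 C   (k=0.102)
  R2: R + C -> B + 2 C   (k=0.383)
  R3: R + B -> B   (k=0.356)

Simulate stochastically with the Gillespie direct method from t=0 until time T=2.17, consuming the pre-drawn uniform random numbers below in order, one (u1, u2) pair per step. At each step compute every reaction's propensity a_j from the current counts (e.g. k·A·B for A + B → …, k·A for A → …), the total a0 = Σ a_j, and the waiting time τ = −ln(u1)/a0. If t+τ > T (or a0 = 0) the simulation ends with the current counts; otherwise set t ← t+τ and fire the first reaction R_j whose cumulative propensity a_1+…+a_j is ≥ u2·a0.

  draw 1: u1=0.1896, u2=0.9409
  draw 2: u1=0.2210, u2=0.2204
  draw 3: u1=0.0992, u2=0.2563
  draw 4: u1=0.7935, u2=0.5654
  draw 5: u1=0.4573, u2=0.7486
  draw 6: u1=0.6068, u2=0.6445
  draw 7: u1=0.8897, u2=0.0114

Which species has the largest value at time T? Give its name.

t=0.000: R=3 B=7 C=5
Draw 1: a1=0.714, a2=5.745, a3=7.476, a0=13.935; τ=−ln(0.1896)/13.935=0.119 → t=0.119; u2·a0=0.9409·13.935=13.111; a1+a2=6.459 < 13.111 ≤ a1+…+a3=13.935 → R3 fires; R=2 B=7 C=5
Draw 2: a1=0.714, a2=3.830, a3=4.984, a0=9.528; τ=−ln(0.2210)/9.528=0.158 → t=0.278; u2·a0=0.2204·9.528=2.100; a1=0.714 < 2.100 ≤ a1+a2=4.544 → R2 fires; R=1 B=8 C=6
Draw 3: a1=0.816, a2=2.298, a3=2.848, a0=5.962; τ=−ln(0.0992)/5.962=0.388 → t=0.665; u2·a0=0.2563·5.962=1.528; a1=0.816 < 1.528 ≤ a1+a2=3.114 → R2 fires; R=0 B=9 C=7
Draw 4: a1=0.918, a2=0.000, a3=0.000, a0=0.918; τ=−ln(0.7935)/0.918=0.252 → t=0.917; u2·a0=0.5654·0.918=0.519 ≤ a1=0.918 → R1 fires; R=0 B=10 C=9
Draw 5: a1=1.020, a2=0.000, a3=0.000, a0=1.020; τ=−ln(0.4573)/1.020=0.767 → t=1.684; u2·a0=0.7486·1.020=0.764 ≤ a1=1.020 → R1 fires; R=0 B=11 C=11
Draw 6: a1=1.122, a2=0.000, a3=0.000, a0=1.122; τ=−ln(0.6068)/1.122=0.445 → t=2.130; u2·a0=0.6445·1.122=0.723 ≤ a1=1.122 → R1 fires; R=0 B=12 C=13
Draw 7: a1=1.224, a2=0.000, a3=0.000, a0=1.224; τ=−ln(0.8897)/1.224=0.095 → t=2.225 > T=2.17: stop.
At T=2.17: R=0 B=12 C=13; the largest is C.

Dominant species at T: C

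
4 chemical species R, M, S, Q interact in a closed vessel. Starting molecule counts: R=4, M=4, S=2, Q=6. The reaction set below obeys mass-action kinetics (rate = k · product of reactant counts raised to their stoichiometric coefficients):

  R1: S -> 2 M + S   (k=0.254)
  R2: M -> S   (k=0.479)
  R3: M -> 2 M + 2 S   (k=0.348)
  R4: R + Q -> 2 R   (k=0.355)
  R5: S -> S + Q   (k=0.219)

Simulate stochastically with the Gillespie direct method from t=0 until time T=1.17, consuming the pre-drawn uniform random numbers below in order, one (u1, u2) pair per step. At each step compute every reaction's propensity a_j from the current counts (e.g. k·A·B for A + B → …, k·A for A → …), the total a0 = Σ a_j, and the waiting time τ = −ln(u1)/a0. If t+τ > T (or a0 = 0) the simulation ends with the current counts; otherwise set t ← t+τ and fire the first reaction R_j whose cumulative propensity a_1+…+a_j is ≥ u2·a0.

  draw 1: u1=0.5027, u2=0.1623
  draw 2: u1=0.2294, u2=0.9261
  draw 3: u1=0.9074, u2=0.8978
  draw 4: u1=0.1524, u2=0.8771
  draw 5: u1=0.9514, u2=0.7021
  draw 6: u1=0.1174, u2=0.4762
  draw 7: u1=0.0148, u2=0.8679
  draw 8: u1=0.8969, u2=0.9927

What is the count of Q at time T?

Q at T = 0

t=0.000: R=4 M=4 S=2 Q=6
Draw 1: a1=0.508, a2=1.916, a3=1.392, a4=8.520, a5=0.438, a0=12.774; τ=−ln(0.5027)/12.774=0.054 → t=0.054; u2·a0=0.1623·12.774=2.073; a1=0.508 < 2.073 ≤ a1+a2=2.424 → R2 fires; R=4 M=3 S=3 Q=6
Draw 2: a1=0.762, a2=1.437, a3=1.044, a4=8.520, a5=0.657, a0=12.420; τ=−ln(0.2294)/12.420=0.119 → t=0.172; u2·a0=0.9261·12.420=11.502; a1+…+a3=3.243 < 11.502 ≤ a1+…+a4=11.763 → R4 fires; R=5 M=3 S=3 Q=5
Draw 3: a1=0.762, a2=1.437, a3=1.044, a4=8.875, a5=0.657, a0=12.775; τ=−ln(0.9074)/12.775=0.008 → t=0.180; u2·a0=0.8978·12.775=11.469; a1+…+a3=3.243 < 11.469 ≤ a1+…+a4=12.118 → R4 fires; R=6 M=3 S=3 Q=4
Draw 4: a1=0.762, a2=1.437, a3=1.044, a4=8.520, a5=0.657, a0=12.420; τ=−ln(0.1524)/12.420=0.151 → t=0.331; u2·a0=0.8771·12.420=10.894; a1+…+a3=3.243 < 10.894 ≤ a1+…+a4=11.763 → R4 fires; R=7 M=3 S=3 Q=3
Draw 5: a1=0.762, a2=1.437, a3=1.044, a4=7.455, a5=0.657, a0=11.355; τ=−ln(0.9514)/11.355=0.004 → t=0.336; u2·a0=0.7021·11.355=7.972; a1+…+a3=3.243 < 7.972 ≤ a1+…+a4=10.698 → R4 fires; R=8 M=3 S=3 Q=2
Draw 6: a1=0.762, a2=1.437, a3=1.044, a4=5.680, a5=0.657, a0=9.580; τ=−ln(0.1174)/9.580=0.224 → t=0.559; u2·a0=0.4762·9.580=4.562; a1+…+a3=3.243 < 4.562 ≤ a1+…+a4=8.923 → R4 fires; R=9 M=3 S=3 Q=1
Draw 7: a1=0.762, a2=1.437, a3=1.044, a4=3.195, a5=0.657, a0=7.095; τ=−ln(0.0148)/7.095=0.594 → t=1.153; u2·a0=0.8679·7.095=6.158; a1+…+a3=3.243 < 6.158 ≤ a1+…+a4=6.438 → R4 fires; R=10 M=3 S=3 Q=0
Draw 8: a1=0.762, a2=1.437, a3=1.044, a4=0.000, a5=0.657, a0=3.900; τ=−ln(0.8969)/3.900=0.028 → t=1.181 > T=1.17: stop.
Read off Q at T=1.17: 0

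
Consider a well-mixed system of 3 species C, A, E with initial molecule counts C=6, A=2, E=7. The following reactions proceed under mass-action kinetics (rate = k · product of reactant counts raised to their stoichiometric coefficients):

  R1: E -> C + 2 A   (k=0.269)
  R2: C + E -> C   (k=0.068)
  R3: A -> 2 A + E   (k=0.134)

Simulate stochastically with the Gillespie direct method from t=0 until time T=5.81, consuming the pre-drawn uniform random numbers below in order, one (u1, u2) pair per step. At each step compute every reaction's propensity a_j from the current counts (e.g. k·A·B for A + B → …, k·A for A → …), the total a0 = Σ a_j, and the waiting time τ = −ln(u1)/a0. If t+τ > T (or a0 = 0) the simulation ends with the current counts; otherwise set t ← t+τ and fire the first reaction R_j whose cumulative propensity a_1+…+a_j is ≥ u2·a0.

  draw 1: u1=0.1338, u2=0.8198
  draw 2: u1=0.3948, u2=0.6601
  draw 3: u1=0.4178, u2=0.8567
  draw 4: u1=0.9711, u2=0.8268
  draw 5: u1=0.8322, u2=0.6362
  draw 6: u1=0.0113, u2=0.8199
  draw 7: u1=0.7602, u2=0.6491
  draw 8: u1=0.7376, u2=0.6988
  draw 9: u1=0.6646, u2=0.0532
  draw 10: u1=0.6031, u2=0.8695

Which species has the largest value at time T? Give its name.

t=0.000: C=6 A=2 E=7
Draw 1: a1=1.883, a2=2.856, a3=0.268, a0=5.007; τ=−ln(0.1338)/5.007=0.402 → t=0.402; u2·a0=0.8198·5.007=4.105; a1=1.883 < 4.105 ≤ a1+a2=4.739 → R2 fires; C=6 A=2 E=6
Draw 2: a1=1.614, a2=2.448, a3=0.268, a0=4.330; τ=−ln(0.3948)/4.330=0.215 → t=0.616; u2·a0=0.6601·4.330=2.858; a1=1.614 < 2.858 ≤ a1+a2=4.062 → R2 fires; C=6 A=2 E=5
Draw 3: a1=1.345, a2=2.040, a3=0.268, a0=3.653; τ=−ln(0.4178)/3.653=0.239 → t=0.855; u2·a0=0.8567·3.653=3.130; a1=1.345 < 3.130 ≤ a1+a2=3.385 → R2 fires; C=6 A=2 E=4
Draw 4: a1=1.076, a2=1.632, a3=0.268, a0=2.976; τ=−ln(0.9711)/2.976=0.010 → t=0.865; u2·a0=0.8268·2.976=2.461; a1=1.076 < 2.461 ≤ a1+a2=2.708 → R2 fires; C=6 A=2 E=3
Draw 5: a1=0.807, a2=1.224, a3=0.268, a0=2.299; τ=−ln(0.8322)/2.299=0.080 → t=0.945; u2·a0=0.6362·2.299=1.463; a1=0.807 < 1.463 ≤ a1+a2=2.031 → R2 fires; C=6 A=2 E=2
Draw 6: a1=0.538, a2=0.816, a3=0.268, a0=1.622; τ=−ln(0.0113)/1.622=2.764 → t=3.709; u2·a0=0.8199·1.622=1.330; a1=0.538 < 1.330 ≤ a1+a2=1.354 → R2 fires; C=6 A=2 E=1
Draw 7: a1=0.269, a2=0.408, a3=0.268, a0=0.945; τ=−ln(0.7602)/0.945=0.290 → t=3.999; u2·a0=0.6491·0.945=0.613; a1=0.269 < 0.613 ≤ a1+a2=0.677 → R2 fires; C=6 A=2 E=0
Draw 8: a1=0.000, a2=0.000, a3=0.268, a0=0.268; τ=−ln(0.7376)/0.268=1.136 → t=5.135; u2·a0=0.6988·0.268=0.187; a1+a2=0.000 < 0.187 ≤ a1+…+a3=0.268 → R3 fires; C=6 A=3 E=1
Draw 9: a1=0.269, a2=0.408, a3=0.402, a0=1.079; τ=−ln(0.6646)/1.079=0.379 → t=5.513; u2·a0=0.0532·1.079=0.057 ≤ a1=0.269 → R1 fires; C=7 A=5 E=0
Draw 10: a1=0.000, a2=0.000, a3=0.670, a0=0.670; τ=−ln(0.6031)/0.670=0.755 → t=6.268 > T=5.81: stop.
At T=5.81: C=7 A=5 E=0; the largest is C.

Dominant species at T: C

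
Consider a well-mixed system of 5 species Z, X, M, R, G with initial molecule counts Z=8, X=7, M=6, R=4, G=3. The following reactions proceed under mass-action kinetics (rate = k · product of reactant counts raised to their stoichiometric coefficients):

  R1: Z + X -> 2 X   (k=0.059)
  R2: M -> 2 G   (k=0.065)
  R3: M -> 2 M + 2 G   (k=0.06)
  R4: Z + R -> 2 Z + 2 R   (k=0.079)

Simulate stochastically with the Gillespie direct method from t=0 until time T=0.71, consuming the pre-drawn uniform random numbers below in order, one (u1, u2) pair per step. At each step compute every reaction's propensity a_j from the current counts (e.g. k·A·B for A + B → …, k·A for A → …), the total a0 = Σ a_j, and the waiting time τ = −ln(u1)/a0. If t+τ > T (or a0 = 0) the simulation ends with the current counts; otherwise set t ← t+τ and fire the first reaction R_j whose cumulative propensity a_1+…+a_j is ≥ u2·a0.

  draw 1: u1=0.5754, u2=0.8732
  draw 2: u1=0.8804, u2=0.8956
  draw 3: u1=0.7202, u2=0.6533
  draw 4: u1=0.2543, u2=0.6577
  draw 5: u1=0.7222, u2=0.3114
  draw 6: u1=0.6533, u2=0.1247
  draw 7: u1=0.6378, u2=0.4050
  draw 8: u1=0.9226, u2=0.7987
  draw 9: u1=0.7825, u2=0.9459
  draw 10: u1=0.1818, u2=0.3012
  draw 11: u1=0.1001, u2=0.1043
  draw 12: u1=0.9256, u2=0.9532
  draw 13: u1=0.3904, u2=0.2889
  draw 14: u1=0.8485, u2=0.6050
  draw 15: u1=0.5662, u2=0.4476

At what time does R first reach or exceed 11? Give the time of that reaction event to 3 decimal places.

t=0.000: Z=8 X=7 M=6 R=4 G=3
Draw 1: a1=3.304, a2=0.390, a3=0.360, a4=2.528, a0=6.582; τ=−ln(0.5754)/6.582=0.084 → t=0.084; u2·a0=0.8732·6.582=5.747; a1+…+a3=4.054 < 5.747 ≤ a1+…+a4=6.582 → R4 fires; Z=9 X=7 M=6 R=5 G=3
Draw 2: a1=3.717, a2=0.390, a3=0.360, a4=3.555, a0=8.022; τ=−ln(0.8804)/8.022=0.016 → t=0.100; u2·a0=0.8956·8.022=7.185; a1+…+a3=4.467 < 7.185 ≤ a1+…+a4=8.022 → R4 fires; Z=10 X=7 M=6 R=6 G=3
Draw 3: a1=4.130, a2=0.390, a3=0.360, a4=4.740, a0=9.620; τ=−ln(0.7202)/9.620=0.034 → t=0.134; u2·a0=0.6533·9.620=6.285; a1+…+a3=4.880 < 6.285 ≤ a1+…+a4=9.620 → R4 fires; Z=11 X=7 M=6 R=7 G=3
Draw 4: a1=4.543, a2=0.390, a3=0.360, a4=6.083, a0=11.376; τ=−ln(0.2543)/11.376=0.120 → t=0.254; u2·a0=0.6577·11.376=7.482; a1+…+a3=5.293 < 7.482 ≤ a1+…+a4=11.376 → R4 fires; Z=12 X=7 M=6 R=8 G=3
Draw 5: a1=4.956, a2=0.390, a3=0.360, a4=7.584, a0=13.290; τ=−ln(0.7222)/13.290=0.024 → t=0.279; u2·a0=0.3114·13.290=4.139 ≤ a1=4.956 → R1 fires; Z=11 X=8 M=6 R=8 G=3
Draw 6: a1=5.192, a2=0.390, a3=0.360, a4=6.952, a0=12.894; τ=−ln(0.6533)/12.894=0.033 → t=0.312; u2·a0=0.1247·12.894=1.608 ≤ a1=5.192 → R1 fires; Z=10 X=9 M=6 R=8 G=3
Draw 7: a1=5.310, a2=0.390, a3=0.360, a4=6.320, a0=12.380; τ=−ln(0.6378)/12.380=0.036 → t=0.348; u2·a0=0.4050·12.380=5.014 ≤ a1=5.310 → R1 fires; Z=9 X=10 M=6 R=8 G=3
Draw 8: a1=5.310, a2=0.390, a3=0.360, a4=5.688, a0=11.748; τ=−ln(0.9226)/11.748=0.007 → t=0.355; u2·a0=0.7987·11.748=9.383; a1+…+a3=6.060 < 9.383 ≤ a1+…+a4=11.748 → R4 fires; Z=10 X=10 M=6 R=9 G=3
Draw 9: a1=5.900, a2=0.390, a3=0.360, a4=7.110, a0=13.760; τ=−ln(0.7825)/13.760=0.018 → t=0.373; u2·a0=0.9459·13.760=13.016; a1+…+a3=6.650 < 13.016 ≤ a1+…+a4=13.760 → R4 fires; Z=11 X=10 M=6 R=10 G=3
Draw 10: a1=6.490, a2=0.390, a3=0.360, a4=8.690, a0=15.930; τ=−ln(0.1818)/15.930=0.107 → t=0.480; u2·a0=0.3012·15.930=4.798 ≤ a1=6.490 → R1 fires; Z=10 X=11 M=6 R=10 G=3
Draw 11: a1=6.490, a2=0.390, a3=0.360, a4=7.900, a0=15.140; τ=−ln(0.1001)/15.140=0.152 → t=0.632; u2·a0=0.1043·15.140=1.579 ≤ a1=6.490 → R1 fires; Z=9 X=12 M=6 R=10 G=3
Draw 12: a1=6.372, a2=0.390, a3=0.360, a4=7.110, a0=14.232; τ=−ln(0.9256)/14.232=0.005 → t=0.637; u2·a0=0.9532·14.232=13.566; a1+…+a3=7.122 < 13.566 ≤ a1+…+a4=14.232 → R4 fires; Z=10 X=12 M=6 R=11 G=3
Draw 13: a1=7.080, a2=0.390, a3=0.360, a4=8.690, a0=16.520; τ=−ln(0.3904)/16.520=0.057 → t=0.694; u2·a0=0.2889·16.520=4.773 ≤ a1=7.080 → R1 fires; Z=9 X=13 M=6 R=11 G=3
Draw 14: a1=6.903, a2=0.390, a3=0.360, a4=7.821, a0=15.474; τ=−ln(0.8485)/15.474=0.011 → t=0.705; u2·a0=0.6050·15.474=9.362; a1+…+a3=7.653 < 9.362 ≤ a1+…+a4=15.474 → R4 fires; Z=10 X=13 M=6 R=12 G=3
Draw 15: a1=7.670, a2=0.390, a3=0.360, a4=9.480, a0=17.900; τ=−ln(0.5662)/17.900=0.032 → t=0.737 > T=0.71: stop.
R first becomes ≥ 11 when it reaches 11 at the event at t=0.637.

Threshold first reached at t = 0.637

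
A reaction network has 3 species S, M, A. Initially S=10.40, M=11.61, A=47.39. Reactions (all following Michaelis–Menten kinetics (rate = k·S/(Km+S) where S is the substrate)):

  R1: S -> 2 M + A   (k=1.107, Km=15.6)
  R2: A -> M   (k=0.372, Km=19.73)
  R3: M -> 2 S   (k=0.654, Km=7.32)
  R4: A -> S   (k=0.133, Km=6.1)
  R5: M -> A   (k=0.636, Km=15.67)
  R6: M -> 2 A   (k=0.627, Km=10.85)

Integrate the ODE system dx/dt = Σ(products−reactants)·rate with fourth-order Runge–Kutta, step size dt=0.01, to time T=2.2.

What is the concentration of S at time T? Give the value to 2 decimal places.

RK4 with dt=0.01: 220 steps to T=2.2. Trajectory (selected grid times):
t=0.00: S=10.40 M=11.61 A=47.39
t=0.24: S=10.51 M=11.65 A=47.63
t=0.49: S=10.63 M=11.69 A=47.87
t=0.73: S=10.75 M=11.73 A=48.11
t=0.98: S=10.86 M=11.77 A=48.36
t=1.22: S=10.98 M=11.81 A=48.60
t=1.47: S=11.09 M=11.85 A=48.85
t=1.71: S=11.21 M=11.90 A=49.09
t=1.96: S=11.32 M=11.94 A=49.34
t=2.20: S=11.43 M=11.99 A=49.59
Read off S at T=2.2: 11.43

S at T = 11.43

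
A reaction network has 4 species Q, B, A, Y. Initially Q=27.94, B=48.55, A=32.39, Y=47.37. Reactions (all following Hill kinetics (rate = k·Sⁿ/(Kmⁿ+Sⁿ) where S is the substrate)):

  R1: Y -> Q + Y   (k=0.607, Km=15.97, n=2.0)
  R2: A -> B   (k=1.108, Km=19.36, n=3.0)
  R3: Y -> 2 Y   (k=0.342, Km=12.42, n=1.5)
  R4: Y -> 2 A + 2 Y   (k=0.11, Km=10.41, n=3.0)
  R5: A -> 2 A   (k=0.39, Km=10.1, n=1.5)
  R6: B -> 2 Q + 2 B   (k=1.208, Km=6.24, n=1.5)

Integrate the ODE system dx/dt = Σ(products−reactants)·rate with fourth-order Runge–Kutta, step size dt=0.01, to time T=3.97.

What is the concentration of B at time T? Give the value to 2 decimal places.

B at T = 56.74

RK4 with dt=0.01: 397 steps to T=3.97. Trajectory (selected grid times):
t=0.00: Q=27.94 B=48.55 A=32.39 Y=47.37
t=0.44: Q=29.20 B=49.46 A=32.23 Y=47.55
t=0.88: Q=30.45 B=50.37 A=32.07 Y=47.73
t=1.32: Q=31.71 B=51.28 A=31.91 Y=47.91
t=1.76: Q=32.98 B=52.19 A=31.76 Y=48.09
t=2.21: Q=34.27 B=53.11 A=31.60 Y=48.28
t=2.65: Q=35.53 B=54.02 A=31.44 Y=48.46
t=3.09: Q=36.79 B=54.93 A=31.29 Y=48.64
t=3.53: Q=38.06 B=55.83 A=31.14 Y=48.82
t=3.97: Q=39.33 B=56.74 A=30.99 Y=49.00
Read off B at T=3.97: 56.74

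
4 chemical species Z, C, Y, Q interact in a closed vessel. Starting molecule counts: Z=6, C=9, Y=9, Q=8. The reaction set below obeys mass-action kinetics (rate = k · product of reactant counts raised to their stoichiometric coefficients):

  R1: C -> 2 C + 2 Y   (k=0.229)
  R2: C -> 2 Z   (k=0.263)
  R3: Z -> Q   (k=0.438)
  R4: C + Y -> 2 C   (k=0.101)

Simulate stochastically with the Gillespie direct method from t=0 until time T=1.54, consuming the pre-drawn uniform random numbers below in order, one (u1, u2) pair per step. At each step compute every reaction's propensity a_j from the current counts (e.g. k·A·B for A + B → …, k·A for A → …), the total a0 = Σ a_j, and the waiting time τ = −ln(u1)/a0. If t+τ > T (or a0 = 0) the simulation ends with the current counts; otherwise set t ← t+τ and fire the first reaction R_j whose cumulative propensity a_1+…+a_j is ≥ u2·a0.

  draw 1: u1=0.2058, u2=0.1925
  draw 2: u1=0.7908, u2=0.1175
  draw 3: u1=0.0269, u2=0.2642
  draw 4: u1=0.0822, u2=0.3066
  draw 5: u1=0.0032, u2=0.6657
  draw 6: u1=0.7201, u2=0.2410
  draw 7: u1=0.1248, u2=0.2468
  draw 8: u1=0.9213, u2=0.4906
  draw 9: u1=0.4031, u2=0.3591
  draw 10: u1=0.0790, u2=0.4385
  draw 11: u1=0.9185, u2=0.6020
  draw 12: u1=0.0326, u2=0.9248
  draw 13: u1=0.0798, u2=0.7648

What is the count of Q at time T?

t=0.000: Z=6 C=9 Y=9 Q=8
Draw 1: a1=2.061, a2=2.367, a3=2.628, a4=8.181, a0=15.237; τ=−ln(0.2058)/15.237=0.104 → t=0.104; u2·a0=0.1925·15.237=2.933; a1=2.061 < 2.933 ≤ a1+a2=4.428 → R2 fires; Z=8 C=8 Y=9 Q=8
Draw 2: a1=1.832, a2=2.104, a3=3.504, a4=7.272, a0=14.712; τ=−ln(0.7908)/14.712=0.016 → t=0.120; u2·a0=0.1175·14.712=1.729 ≤ a1=1.832 → R1 fires; Z=8 C=9 Y=11 Q=8
Draw 3: a1=2.061, a2=2.367, a3=3.504, a4=9.999, a0=17.931; τ=−ln(0.0269)/17.931=0.202 → t=0.321; u2·a0=0.2642·17.931=4.737; a1+a2=4.428 < 4.737 ≤ a1+…+a3=7.932 → R3 fires; Z=7 C=9 Y=11 Q=9
Draw 4: a1=2.061, a2=2.367, a3=3.066, a4=9.999, a0=17.493; τ=−ln(0.0822)/17.493=0.143 → t=0.464; u2·a0=0.3066·17.493=5.363; a1+a2=4.428 < 5.363 ≤ a1+…+a3=7.494 → R3 fires; Z=6 C=9 Y=11 Q=10
Draw 5: a1=2.061, a2=2.367, a3=2.628, a4=9.999, a0=17.055; τ=−ln(0.0032)/17.055=0.337 → t=0.801; u2·a0=0.6657·17.055=11.354; a1+…+a3=7.056 < 11.354 ≤ a1+…+a4=17.055 → R4 fires; Z=6 C=10 Y=10 Q=10
Draw 6: a1=2.290, a2=2.630, a3=2.628, a4=10.100, a0=17.648; τ=−ln(0.7201)/17.648=0.019 → t=0.820; u2·a0=0.2410·17.648=4.253; a1=2.290 < 4.253 ≤ a1+a2=4.920 → R2 fires; Z=8 C=9 Y=10 Q=10
Draw 7: a1=2.061, a2=2.367, a3=3.504, a4=9.090, a0=17.022; τ=−ln(0.1248)/17.022=0.122 → t=0.942; u2·a0=0.2468·17.022=4.201; a1=2.061 < 4.201 ≤ a1+a2=4.428 → R2 fires; Z=10 C=8 Y=10 Q=10
Draw 8: a1=1.832, a2=2.104, a3=4.380, a4=8.080, a0=16.396; τ=−ln(0.9213)/16.396=0.005 → t=0.947; u2·a0=0.4906·16.396=8.044; a1+a2=3.936 < 8.044 ≤ a1+…+a3=8.316 → R3 fires; Z=9 C=8 Y=10 Q=11
Draw 9: a1=1.832, a2=2.104, a3=3.942, a4=8.080, a0=15.958; τ=−ln(0.4031)/15.958=0.057 → t=1.004; u2·a0=0.3591·15.958=5.731; a1+a2=3.936 < 5.731 ≤ a1+…+a3=7.878 → R3 fires; Z=8 C=8 Y=10 Q=12
Draw 10: a1=1.832, a2=2.104, a3=3.504, a4=8.080, a0=15.520; τ=−ln(0.0790)/15.520=0.164 → t=1.167; u2·a0=0.4385·15.520=6.806; a1+a2=3.936 < 6.806 ≤ a1+…+a3=7.440 → R3 fires; Z=7 C=8 Y=10 Q=13
Draw 11: a1=1.832, a2=2.104, a3=3.066, a4=8.080, a0=15.082; τ=−ln(0.9185)/15.082=0.006 → t=1.173; u2·a0=0.6020·15.082=9.079; a1+…+a3=7.002 < 9.079 ≤ a1+…+a4=15.082 → R4 fires; Z=7 C=9 Y=9 Q=13
Draw 12: a1=2.061, a2=2.367, a3=3.066, a4=8.181, a0=15.675; τ=−ln(0.0326)/15.675=0.218 → t=1.391; u2·a0=0.9248·15.675=14.496; a1+…+a3=7.494 < 14.496 ≤ a1+…+a4=15.675 → R4 fires; Z=7 C=10 Y=8 Q=13
Draw 13: a1=2.290, a2=2.630, a3=3.066, a4=8.080, a0=16.066; τ=−ln(0.0798)/16.066=0.157 → t=1.549 > T=1.54: stop.
Read off Q at T=1.54: 13

Q at T = 13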